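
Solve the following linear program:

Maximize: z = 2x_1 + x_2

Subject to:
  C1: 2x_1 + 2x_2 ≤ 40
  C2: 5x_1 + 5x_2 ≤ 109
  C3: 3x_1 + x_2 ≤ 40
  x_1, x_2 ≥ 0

Evaluate the objective at each vertex of the feasible region:
  z(0, 0) = 0
  z(13.33, 0) = 26.67
  z(10, 10) = 30  ←
  z(0, 20) = 20
The maximum is at x_1 = 10, x_2 = 10.

x_1 = 10, x_2 = 10, z = 30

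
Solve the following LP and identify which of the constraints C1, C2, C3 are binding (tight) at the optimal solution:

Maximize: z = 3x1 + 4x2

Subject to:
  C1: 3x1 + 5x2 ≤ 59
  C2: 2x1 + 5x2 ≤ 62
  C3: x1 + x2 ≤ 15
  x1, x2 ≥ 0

At x1 = 8, x2 = 7, compute slack b - a·x for each constraint:
  C1: 59 − 59 = 0  (binding)
  C2: 62 − 51 = 11  (slack)
  C3: 15 − 15 = 0  (binding)

Optimal: x1 = 8, x2 = 7
Binding: C1, C3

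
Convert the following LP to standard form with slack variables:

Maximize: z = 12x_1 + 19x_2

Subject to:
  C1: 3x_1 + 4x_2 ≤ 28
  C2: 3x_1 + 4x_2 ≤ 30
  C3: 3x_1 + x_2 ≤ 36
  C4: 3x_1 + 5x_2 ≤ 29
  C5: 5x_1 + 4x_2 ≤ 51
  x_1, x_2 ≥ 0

max z = 12x_1 + 19x_2

s.t.
  3x_1 + 4x_2 + s1 = 28
  3x_1 + 4x_2 + s2 = 30
  3x_1 + x_2 + s3 = 36
  3x_1 + 5x_2 + s4 = 29
  5x_1 + 4x_2 + s5 = 51
  x_1, x_2, s1, s2, s3, s4, s5 ≥ 0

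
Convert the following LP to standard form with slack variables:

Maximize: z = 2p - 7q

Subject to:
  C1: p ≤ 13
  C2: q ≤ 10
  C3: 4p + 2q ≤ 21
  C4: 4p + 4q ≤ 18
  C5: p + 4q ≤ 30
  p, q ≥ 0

max z = 2p - 7q

s.t.
  p + s1 = 13
  q + s2 = 10
  4p + 2q + s3 = 21
  4p + 4q + s4 = 18
  p + 4q + s5 = 30
  p, q, s1, s2, s3, s4, s5 ≥ 0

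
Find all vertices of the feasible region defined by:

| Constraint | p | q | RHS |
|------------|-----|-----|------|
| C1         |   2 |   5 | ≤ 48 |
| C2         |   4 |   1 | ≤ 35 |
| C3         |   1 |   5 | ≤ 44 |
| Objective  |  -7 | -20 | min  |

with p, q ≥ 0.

(0, 0), (8.75, 0), (7.056, 6.778), (4, 8), (0, 8.8)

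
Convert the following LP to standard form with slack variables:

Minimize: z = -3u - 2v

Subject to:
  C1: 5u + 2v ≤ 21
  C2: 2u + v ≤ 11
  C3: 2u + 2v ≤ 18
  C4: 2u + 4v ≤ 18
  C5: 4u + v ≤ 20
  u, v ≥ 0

min z = -3u - 2v

s.t.
  5u + 2v + s1 = 21
  2u + v + s2 = 11
  2u + 2v + s3 = 18
  2u + 4v + s4 = 18
  4u + v + s5 = 20
  u, v, s1, s2, s3, s4, s5 ≥ 0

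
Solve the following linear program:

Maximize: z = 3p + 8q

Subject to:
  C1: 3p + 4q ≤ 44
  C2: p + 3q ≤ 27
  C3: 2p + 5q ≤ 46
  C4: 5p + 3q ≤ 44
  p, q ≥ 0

Evaluate the objective at each vertex of the feasible region:
  z(0, 0) = 0
  z(8.8, 0) = 26.4
  z(4.316, 7.474) = 72.74
  z(3, 8) = 73  ←
  z(0, 9) = 72
The maximum is at p = 3, q = 8.

p = 3, q = 8, z = 73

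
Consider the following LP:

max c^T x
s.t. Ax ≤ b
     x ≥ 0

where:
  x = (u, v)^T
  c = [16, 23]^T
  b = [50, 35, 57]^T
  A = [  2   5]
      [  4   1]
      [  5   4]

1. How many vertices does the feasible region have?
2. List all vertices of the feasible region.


1. 5
2. (0, 0), (8.75, 0), (7.545, 4.818), (5, 8), (0, 10)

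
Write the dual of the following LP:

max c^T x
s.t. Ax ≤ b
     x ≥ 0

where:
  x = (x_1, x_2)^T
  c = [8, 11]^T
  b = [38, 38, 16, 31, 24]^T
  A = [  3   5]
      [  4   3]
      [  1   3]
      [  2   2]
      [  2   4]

Primal max cᵀx s.t. Ax ≤ b, x ≥ 0  →  Dual min bᵀy s.t. Aᵀy ≥ c, y ≥ 0.

Minimize: z = 38y1 + 38y2 + 16y3 + 31y4 + 24y5

Subject to:
  3y1 + 4y2 + y3 + 2y4 + 2y5 ≥ 8
  5y1 + 3y2 + 3y3 + 2y4 + 4y5 ≥ 11
  y1, y2, y3, y4, y5 ≥ 0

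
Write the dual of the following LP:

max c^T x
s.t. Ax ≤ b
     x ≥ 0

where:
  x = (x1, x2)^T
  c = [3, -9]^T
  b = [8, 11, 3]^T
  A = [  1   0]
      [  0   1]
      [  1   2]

Primal max cᵀx s.t. Ax ≤ b, x ≥ 0  →  Dual min bᵀy s.t. Aᵀy ≥ c, y ≥ 0.

Minimize: z = 8y1 + 11y2 + 3y3

Subject to:
  y1 + y3 ≥ 3
  y2 + 2y3 ≥ -9
  y1, y2, y3 ≥ 0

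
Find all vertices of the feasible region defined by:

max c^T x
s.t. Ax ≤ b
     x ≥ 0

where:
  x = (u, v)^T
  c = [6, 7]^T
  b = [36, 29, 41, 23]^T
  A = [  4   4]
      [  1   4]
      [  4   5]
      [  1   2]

(0, 0), (9, 0), (4, 5), (1.727, 6.818), (0, 7.25)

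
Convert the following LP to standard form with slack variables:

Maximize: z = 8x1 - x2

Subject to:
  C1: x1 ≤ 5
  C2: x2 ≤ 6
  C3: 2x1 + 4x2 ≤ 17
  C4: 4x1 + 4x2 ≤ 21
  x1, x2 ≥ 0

max z = 8x1 - x2

s.t.
  x1 + s1 = 5
  x2 + s2 = 6
  2x1 + 4x2 + s3 = 17
  4x1 + 4x2 + s4 = 21
  x1, x2, s1, s2, s3, s4 ≥ 0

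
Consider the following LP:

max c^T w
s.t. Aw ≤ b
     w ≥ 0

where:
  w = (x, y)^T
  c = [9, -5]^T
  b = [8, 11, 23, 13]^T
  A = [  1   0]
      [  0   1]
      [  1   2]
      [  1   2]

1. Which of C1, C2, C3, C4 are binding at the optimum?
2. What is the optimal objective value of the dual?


1. C1
2. 72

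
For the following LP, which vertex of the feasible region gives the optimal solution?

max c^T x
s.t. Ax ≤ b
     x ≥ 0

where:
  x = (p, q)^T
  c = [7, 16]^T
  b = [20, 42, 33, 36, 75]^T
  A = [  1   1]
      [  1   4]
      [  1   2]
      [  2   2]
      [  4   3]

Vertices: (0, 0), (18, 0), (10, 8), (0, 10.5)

Evaluate the objective at each vertex of the feasible region:
  z(0, 0) = 0
  z(18, 0) = 126
  z(10, 8) = 198  ←
  z(0, 10.5) = 168
The maximum is at p = 10, q = 8.

(10, 8)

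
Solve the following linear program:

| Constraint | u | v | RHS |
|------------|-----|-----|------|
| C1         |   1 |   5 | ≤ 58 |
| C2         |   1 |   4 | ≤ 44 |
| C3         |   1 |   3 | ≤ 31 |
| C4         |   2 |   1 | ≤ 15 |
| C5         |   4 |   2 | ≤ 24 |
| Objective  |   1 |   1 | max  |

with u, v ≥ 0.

Evaluate the objective at each vertex of the feasible region:
  z(0, 0) = 0
  z(6, 0) = 6
  z(1, 10) = 11  ←
  z(0, 10.33) = 10.33
The maximum is at u = 1, v = 10.

u = 1, v = 10, z = 11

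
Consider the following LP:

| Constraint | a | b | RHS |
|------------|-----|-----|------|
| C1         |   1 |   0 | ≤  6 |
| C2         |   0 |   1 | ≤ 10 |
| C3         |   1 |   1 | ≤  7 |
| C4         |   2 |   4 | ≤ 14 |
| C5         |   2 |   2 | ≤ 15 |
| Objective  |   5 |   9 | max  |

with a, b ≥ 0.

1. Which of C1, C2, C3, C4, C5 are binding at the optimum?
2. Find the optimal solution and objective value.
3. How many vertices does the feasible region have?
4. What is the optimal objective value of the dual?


1. C1, C4
2. a = 6, b = 0.5, z = 34.5
3. 4
4. 34.5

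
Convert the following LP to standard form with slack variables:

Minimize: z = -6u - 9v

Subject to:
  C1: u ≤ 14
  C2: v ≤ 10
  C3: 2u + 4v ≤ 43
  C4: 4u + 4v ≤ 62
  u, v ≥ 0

min z = -6u - 9v

s.t.
  u + s1 = 14
  v + s2 = 10
  2u + 4v + s3 = 43
  4u + 4v + s4 = 62
  u, v, s1, s2, s3, s4 ≥ 0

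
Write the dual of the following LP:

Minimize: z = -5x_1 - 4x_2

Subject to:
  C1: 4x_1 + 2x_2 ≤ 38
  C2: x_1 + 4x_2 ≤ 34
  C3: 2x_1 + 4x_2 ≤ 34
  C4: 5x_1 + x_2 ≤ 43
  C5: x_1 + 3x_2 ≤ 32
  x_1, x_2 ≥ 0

Primal min cᵀx s.t. Ax ≤ b, x ≥ 0  →  Dual max −bᵀy s.t. Aᵀy ≥ −c, y ≥ 0.

Maximize: z = -38y1 - 34y2 - 34y3 - 43y4 - 32y5

Subject to:
  4y1 + y2 + 2y3 + 5y4 + y5 ≥ 5
  2y1 + 4y2 + 4y3 + y4 + 3y5 ≥ 4
  y1, y2, y3, y4, y5 ≥ 0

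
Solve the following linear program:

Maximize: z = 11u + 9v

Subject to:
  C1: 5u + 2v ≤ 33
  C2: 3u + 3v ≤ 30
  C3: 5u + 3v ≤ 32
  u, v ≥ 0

Evaluate the objective at each vertex of the feasible region:
  z(0, 0) = 0
  z(6.4, 0) = 70.4
  z(1, 9) = 92  ←
  z(0, 10) = 90
The maximum is at u = 1, v = 9.

u = 1, v = 9, z = 92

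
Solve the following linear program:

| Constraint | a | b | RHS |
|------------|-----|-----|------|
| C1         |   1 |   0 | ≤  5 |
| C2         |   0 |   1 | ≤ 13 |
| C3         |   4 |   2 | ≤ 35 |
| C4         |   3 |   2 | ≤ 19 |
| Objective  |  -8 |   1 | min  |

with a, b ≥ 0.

Evaluate the objective at each vertex of the feasible region:
  z(0, 0) = 0
  z(5, 0) = -40  ←
  z(5, 2) = -38
  z(0, 9.5) = 9.5
The minimum is at a = 5, b = 0.

a = 5, b = 0, z = -40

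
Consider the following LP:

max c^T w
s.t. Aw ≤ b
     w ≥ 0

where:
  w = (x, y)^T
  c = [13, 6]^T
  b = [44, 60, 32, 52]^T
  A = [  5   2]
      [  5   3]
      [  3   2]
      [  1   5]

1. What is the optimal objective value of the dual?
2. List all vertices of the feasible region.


1. 120
2. (0, 0), (8.8, 0), (6, 7), (4.308, 9.538), (0, 10.4)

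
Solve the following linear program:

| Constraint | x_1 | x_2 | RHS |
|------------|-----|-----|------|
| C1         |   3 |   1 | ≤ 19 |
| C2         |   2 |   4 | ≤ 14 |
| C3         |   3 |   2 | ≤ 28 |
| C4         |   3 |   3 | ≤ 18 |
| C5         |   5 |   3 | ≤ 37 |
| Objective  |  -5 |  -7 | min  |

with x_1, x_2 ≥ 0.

Evaluate the objective at each vertex of the feasible region:
  z(0, 0) = 0
  z(6, 0) = -30
  z(5, 1) = -32  ←
  z(0, 3.5) = -24.5
The minimum is at x_1 = 5, x_2 = 1.

x_1 = 5, x_2 = 1, z = -32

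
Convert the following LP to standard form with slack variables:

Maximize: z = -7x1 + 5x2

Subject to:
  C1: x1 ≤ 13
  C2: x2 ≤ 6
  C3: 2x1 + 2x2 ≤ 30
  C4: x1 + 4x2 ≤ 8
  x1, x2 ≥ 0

max z = -7x1 + 5x2

s.t.
  x1 + s1 = 13
  x2 + s2 = 6
  2x1 + 2x2 + s3 = 30
  x1 + 4x2 + s4 = 8
  x1, x2, s1, s2, s3, s4 ≥ 0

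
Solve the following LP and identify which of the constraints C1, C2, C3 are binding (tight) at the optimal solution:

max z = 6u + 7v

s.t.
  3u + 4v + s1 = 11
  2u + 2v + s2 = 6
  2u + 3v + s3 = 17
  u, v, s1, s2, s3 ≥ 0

At u = 1, v = 2, compute slack b - a·x for each constraint:
  C1: 11 − 11 = 0  (binding)
  C2: 6 − 6 = 0  (binding)
  C3: 17 − 8 = 9  (slack)

Optimal: u = 1, v = 2
Binding: C1, C2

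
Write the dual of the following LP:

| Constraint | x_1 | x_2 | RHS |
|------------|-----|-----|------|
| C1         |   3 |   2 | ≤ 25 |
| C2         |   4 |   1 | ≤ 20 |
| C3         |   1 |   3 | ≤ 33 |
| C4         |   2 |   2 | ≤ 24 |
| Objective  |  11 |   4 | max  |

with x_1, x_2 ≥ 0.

Primal max cᵀx s.t. Ax ≤ b, x ≥ 0  →  Dual min bᵀy s.t. Aᵀy ≥ c, y ≥ 0.

Minimize: z = 25y1 + 20y2 + 33y3 + 24y4

Subject to:
  3y1 + 4y2 + y3 + 2y4 ≥ 11
  2y1 + y2 + 3y3 + 2y4 ≥ 4
  y1, y2, y3, y4 ≥ 0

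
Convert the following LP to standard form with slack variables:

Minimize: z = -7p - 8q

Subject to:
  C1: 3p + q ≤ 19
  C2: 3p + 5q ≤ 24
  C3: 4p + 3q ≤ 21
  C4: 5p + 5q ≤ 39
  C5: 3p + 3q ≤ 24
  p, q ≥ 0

min z = -7p - 8q

s.t.
  3p + q + s1 = 19
  3p + 5q + s2 = 24
  4p + 3q + s3 = 21
  5p + 5q + s4 = 39
  3p + 3q + s5 = 24
  p, q, s1, s2, s3, s4, s5 ≥ 0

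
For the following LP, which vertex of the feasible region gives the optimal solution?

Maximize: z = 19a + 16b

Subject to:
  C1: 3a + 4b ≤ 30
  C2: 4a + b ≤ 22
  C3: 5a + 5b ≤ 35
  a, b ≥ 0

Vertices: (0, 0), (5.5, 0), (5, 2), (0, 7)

Evaluate the objective at each vertex of the feasible region:
  z(0, 0) = 0
  z(5.5, 0) = 104.5
  z(5, 2) = 127  ←
  z(0, 7) = 112
The maximum is at a = 5, b = 2.

(5, 2)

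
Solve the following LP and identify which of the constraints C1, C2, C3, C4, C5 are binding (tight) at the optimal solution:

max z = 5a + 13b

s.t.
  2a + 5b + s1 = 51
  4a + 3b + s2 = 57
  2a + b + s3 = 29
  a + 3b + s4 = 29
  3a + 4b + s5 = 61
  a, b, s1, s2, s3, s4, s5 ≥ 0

At a = 8, b = 7, compute slack b - a·x for each constraint:
  C1: 51 − 51 = 0  (binding)
  C2: 57 − 53 = 4  (slack)
  C3: 29 − 23 = 6  (slack)
  C4: 29 − 29 = 0  (binding)
  C5: 61 − 52 = 9  (slack)

Optimal: a = 8, b = 7
Binding: C1, C4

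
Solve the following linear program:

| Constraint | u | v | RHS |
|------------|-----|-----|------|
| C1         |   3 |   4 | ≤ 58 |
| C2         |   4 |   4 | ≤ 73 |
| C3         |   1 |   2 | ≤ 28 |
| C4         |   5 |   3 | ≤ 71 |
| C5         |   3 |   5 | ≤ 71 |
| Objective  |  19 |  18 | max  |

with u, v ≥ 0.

Evaluate the objective at each vertex of the feasible region:
  z(0, 0) = 0
  z(14.2, 0) = 269.8
  z(10, 7) = 316  ←
  z(2, 13) = 272
  z(0, 14) = 252
The maximum is at u = 10, v = 7.

u = 10, v = 7, z = 316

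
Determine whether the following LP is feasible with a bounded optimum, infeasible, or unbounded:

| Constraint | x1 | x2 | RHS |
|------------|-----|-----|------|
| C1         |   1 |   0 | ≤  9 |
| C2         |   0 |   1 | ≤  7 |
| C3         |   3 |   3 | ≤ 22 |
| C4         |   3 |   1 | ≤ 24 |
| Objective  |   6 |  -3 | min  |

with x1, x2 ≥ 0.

Feasible with a bounded optimal solution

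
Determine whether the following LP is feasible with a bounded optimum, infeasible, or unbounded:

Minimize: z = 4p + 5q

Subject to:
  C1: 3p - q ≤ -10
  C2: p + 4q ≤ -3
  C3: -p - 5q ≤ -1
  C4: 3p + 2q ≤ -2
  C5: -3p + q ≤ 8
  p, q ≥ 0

Infeasible (no feasible solution exists)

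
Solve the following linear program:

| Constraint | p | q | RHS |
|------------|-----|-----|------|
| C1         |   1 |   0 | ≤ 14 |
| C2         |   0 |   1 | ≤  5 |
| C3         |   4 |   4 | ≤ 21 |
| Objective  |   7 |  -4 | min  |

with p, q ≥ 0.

Evaluate the objective at each vertex of the feasible region:
  z(0, 0) = 0
  z(5.25, 0) = 36.75
  z(0.25, 5) = -18.25
  z(0, 5) = -20  ←
The minimum is at p = 0, q = 5.

p = 0, q = 5, z = -20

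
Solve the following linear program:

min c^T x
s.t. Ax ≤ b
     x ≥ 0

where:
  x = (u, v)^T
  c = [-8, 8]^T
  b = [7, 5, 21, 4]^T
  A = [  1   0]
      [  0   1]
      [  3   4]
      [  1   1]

Evaluate the objective at each vertex of the feasible region:
  z(0, 0) = 0
  z(4, 0) = -32  ←
  z(0, 4) = 32
The minimum is at u = 4, v = 0.

u = 4, v = 0, z = -32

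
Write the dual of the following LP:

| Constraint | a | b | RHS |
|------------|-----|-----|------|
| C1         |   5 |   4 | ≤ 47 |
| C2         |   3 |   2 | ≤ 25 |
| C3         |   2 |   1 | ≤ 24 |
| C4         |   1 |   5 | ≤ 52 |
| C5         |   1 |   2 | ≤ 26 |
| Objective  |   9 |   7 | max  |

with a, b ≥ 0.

Primal max cᵀx s.t. Ax ≤ b, x ≥ 0  →  Dual min bᵀy s.t. Aᵀy ≥ c, y ≥ 0.

Minimize: z = 47y1 + 25y2 + 24y3 + 52y4 + 26y5

Subject to:
  5y1 + 3y2 + 2y3 + y4 + y5 ≥ 9
  4y1 + 2y2 + y3 + 5y4 + 2y5 ≥ 7
  y1, y2, y3, y4, y5 ≥ 0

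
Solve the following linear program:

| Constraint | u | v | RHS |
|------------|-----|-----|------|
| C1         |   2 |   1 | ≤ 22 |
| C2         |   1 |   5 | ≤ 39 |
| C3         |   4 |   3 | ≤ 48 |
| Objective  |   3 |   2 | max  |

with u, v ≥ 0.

Evaluate the objective at each vertex of the feasible region:
  z(0, 0) = 0
  z(11, 0) = 33
  z(9, 4) = 35  ←
  z(7.235, 6.353) = 34.41
  z(0, 7.8) = 15.6
The maximum is at u = 9, v = 4.

u = 9, v = 4, z = 35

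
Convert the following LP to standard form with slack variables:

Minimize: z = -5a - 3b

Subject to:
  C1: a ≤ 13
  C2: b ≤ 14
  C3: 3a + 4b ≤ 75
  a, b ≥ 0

min z = -5a - 3b

s.t.
  a + s1 = 13
  b + s2 = 14
  3a + 4b + s3 = 75
  a, b, s1, s2, s3 ≥ 0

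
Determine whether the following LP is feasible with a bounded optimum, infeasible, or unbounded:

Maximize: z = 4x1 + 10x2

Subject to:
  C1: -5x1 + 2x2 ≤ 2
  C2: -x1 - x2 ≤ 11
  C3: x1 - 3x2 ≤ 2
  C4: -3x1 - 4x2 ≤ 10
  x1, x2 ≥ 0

Unbounded (objective can increase without bound)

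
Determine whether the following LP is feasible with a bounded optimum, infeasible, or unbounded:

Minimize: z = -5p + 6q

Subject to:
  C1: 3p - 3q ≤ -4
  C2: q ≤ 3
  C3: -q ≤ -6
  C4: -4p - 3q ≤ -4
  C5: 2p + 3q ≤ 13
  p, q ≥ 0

Infeasible (no feasible solution exists)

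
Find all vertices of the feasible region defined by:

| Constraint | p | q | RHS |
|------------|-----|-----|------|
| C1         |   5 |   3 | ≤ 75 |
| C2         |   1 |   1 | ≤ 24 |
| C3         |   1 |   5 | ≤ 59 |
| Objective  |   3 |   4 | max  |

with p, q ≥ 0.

(0, 0), (15, 0), (9, 10), (0, 11.8)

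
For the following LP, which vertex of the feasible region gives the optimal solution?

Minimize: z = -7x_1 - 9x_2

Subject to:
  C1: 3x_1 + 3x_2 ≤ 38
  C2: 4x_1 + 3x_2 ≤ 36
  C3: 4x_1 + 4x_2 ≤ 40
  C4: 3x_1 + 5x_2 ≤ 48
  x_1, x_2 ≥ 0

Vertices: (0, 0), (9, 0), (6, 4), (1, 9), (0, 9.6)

Evaluate the objective at each vertex of the feasible region:
  z(0, 0) = 0
  z(9, 0) = -63
  z(6, 4) = -78
  z(1, 9) = -88  ←
  z(0, 9.6) = -86.4
The minimum is at x_1 = 1, x_2 = 9.

(1, 9)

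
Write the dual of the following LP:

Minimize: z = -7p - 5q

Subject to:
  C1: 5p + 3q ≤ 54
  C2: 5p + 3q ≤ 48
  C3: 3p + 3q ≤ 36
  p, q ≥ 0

Primal min cᵀx s.t. Ax ≤ b, x ≥ 0  →  Dual max −bᵀy s.t. Aᵀy ≥ −c, y ≥ 0.

Maximize: z = -54y1 - 48y2 - 36y3

Subject to:
  5y1 + 5y2 + 3y3 ≥ 7
  3y1 + 3y2 + 3y3 ≥ 5
  y1, y2, y3 ≥ 0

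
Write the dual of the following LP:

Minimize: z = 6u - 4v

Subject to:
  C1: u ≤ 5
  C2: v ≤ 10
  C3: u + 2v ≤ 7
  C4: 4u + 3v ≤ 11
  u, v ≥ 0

Primal min cᵀx s.t. Ax ≤ b, x ≥ 0  →  Dual max −bᵀy s.t. Aᵀy ≥ −c, y ≥ 0.

Maximize: z = -5y1 - 10y2 - 7y3 - 11y4

Subject to:
  y1 + y3 + 4y4 ≥ -6
  y2 + 2y3 + 3y4 ≥ 4
  y1, y2, y3, y4 ≥ 0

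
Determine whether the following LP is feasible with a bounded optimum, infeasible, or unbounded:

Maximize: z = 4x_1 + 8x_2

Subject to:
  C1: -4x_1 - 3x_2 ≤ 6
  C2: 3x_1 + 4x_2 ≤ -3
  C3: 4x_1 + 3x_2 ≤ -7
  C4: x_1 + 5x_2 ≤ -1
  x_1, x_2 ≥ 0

Infeasible (no feasible solution exists)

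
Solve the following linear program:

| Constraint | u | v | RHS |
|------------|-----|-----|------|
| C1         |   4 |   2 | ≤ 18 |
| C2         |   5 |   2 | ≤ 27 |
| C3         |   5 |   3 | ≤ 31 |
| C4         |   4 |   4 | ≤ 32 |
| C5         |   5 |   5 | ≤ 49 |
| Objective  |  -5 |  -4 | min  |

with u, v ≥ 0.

Evaluate the objective at each vertex of the feasible region:
  z(0, 0) = 0
  z(4.5, 0) = -22.5
  z(1, 7) = -33  ←
  z(0, 8) = -32
The minimum is at u = 1, v = 7.

u = 1, v = 7, z = -33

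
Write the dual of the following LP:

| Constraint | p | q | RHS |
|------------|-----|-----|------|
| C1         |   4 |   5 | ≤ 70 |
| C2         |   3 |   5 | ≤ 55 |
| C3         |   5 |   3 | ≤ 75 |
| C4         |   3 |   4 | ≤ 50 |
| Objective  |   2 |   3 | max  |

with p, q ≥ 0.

Primal max cᵀx s.t. Ax ≤ b, x ≥ 0  →  Dual min bᵀy s.t. Aᵀy ≥ c, y ≥ 0.

Minimize: z = 70y1 + 55y2 + 75y3 + 50y4

Subject to:
  4y1 + 3y2 + 5y3 + 3y4 ≥ 2
  5y1 + 5y2 + 3y3 + 4y4 ≥ 3
  y1, y2, y3, y4 ≥ 0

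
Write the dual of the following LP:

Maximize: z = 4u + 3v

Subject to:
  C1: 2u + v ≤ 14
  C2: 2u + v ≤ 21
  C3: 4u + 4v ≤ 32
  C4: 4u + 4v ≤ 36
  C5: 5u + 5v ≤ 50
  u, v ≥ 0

Primal max cᵀx s.t. Ax ≤ b, x ≥ 0  →  Dual min bᵀy s.t. Aᵀy ≥ c, y ≥ 0.

Minimize: z = 14y1 + 21y2 + 32y3 + 36y4 + 50y5

Subject to:
  2y1 + 2y2 + 4y3 + 4y4 + 5y5 ≥ 4
  y1 + y2 + 4y3 + 4y4 + 5y5 ≥ 3
  y1, y2, y3, y4, y5 ≥ 0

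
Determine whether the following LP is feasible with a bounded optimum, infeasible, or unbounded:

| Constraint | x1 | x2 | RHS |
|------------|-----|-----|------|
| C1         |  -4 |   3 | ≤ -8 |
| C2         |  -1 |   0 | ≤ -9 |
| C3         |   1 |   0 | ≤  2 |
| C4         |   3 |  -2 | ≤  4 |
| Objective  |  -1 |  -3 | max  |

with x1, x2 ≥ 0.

Infeasible (no feasible solution exists)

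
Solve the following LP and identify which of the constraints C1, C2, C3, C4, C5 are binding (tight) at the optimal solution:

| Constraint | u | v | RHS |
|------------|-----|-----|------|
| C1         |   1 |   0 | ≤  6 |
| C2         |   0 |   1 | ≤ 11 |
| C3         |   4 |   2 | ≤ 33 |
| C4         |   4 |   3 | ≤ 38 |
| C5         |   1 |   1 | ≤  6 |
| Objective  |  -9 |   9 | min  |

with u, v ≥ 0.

At u = 6, v = 0, compute slack b - a·x for each constraint:
  C1: 6 − 6 = 0  (binding)
  C2: 11 − 0 = 11  (slack)
  C3: 33 − 24 = 9  (slack)
  C4: 38 − 24 = 14  (slack)
  C5: 6 − 6 = 0  (binding)

Optimal: u = 6, v = 0
Binding: C1, C5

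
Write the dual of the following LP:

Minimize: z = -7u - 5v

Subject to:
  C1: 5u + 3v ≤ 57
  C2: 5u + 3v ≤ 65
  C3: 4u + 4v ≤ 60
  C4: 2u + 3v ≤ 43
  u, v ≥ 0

Primal min cᵀx s.t. Ax ≤ b, x ≥ 0  →  Dual max −bᵀy s.t. Aᵀy ≥ −c, y ≥ 0.

Maximize: z = -57y1 - 65y2 - 60y3 - 43y4

Subject to:
  5y1 + 5y2 + 4y3 + 2y4 ≥ 7
  3y1 + 3y2 + 4y3 + 3y4 ≥ 5
  y1, y2, y3, y4 ≥ 0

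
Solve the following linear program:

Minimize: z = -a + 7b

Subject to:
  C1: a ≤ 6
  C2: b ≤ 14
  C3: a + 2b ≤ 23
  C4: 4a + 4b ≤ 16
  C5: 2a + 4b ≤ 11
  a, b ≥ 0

Evaluate the objective at each vertex of the feasible region:
  z(0, 0) = 0
  z(4, 0) = -4  ←
  z(2.5, 1.5) = 8
  z(0, 2.75) = 19.25
The minimum is at a = 4, b = 0.

a = 4, b = 0, z = -4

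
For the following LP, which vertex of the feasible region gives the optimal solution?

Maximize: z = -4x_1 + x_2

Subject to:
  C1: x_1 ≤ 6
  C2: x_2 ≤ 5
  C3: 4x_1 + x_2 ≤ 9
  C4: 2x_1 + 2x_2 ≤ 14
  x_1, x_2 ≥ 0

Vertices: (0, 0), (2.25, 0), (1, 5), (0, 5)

Evaluate the objective at each vertex of the feasible region:
  z(0, 0) = 0
  z(2.25, 0) = -9
  z(1, 5) = 1
  z(0, 5) = 5  ←
The maximum is at x_1 = 0, x_2 = 5.

(0, 5)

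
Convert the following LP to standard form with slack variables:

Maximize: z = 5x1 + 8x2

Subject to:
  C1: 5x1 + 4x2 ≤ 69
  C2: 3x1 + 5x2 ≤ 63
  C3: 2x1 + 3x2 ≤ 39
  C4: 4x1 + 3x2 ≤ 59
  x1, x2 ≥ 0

max z = 5x1 + 8x2

s.t.
  5x1 + 4x2 + s1 = 69
  3x1 + 5x2 + s2 = 63
  2x1 + 3x2 + s3 = 39
  4x1 + 3x2 + s4 = 59
  x1, x2, s1, s2, s3, s4 ≥ 0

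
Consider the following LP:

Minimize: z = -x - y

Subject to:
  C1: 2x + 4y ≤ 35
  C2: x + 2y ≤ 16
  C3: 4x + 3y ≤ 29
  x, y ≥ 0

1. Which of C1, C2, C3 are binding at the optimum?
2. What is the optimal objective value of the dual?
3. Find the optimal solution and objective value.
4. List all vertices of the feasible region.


1. C2, C3
2. -9
3. x = 2, y = 7, z = -9
4. (0, 0), (7.25, 0), (2, 7), (0, 8)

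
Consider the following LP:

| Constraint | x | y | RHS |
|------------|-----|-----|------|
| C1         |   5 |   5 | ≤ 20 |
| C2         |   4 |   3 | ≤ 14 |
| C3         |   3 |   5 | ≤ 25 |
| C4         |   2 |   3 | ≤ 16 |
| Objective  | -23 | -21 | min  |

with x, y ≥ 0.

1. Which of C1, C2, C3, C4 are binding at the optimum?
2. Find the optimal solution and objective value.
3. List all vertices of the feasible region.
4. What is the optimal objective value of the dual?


1. C1, C2
2. x = 2, y = 2, z = -88
3. (0, 0), (3.5, 0), (2, 2), (0, 4)
4. -88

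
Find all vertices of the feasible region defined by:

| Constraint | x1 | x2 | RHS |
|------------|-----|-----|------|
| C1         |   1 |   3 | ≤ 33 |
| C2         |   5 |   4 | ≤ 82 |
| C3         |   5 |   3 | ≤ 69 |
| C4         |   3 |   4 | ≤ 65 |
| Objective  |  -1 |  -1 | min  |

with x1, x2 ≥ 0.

(0, 0), (13.8, 0), (9, 8), (0, 11)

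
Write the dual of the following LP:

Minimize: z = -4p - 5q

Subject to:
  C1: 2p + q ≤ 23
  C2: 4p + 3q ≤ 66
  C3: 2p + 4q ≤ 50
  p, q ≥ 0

Primal min cᵀx s.t. Ax ≤ b, x ≥ 0  →  Dual max −bᵀy s.t. Aᵀy ≥ −c, y ≥ 0.

Maximize: z = -23y1 - 66y2 - 50y3

Subject to:
  2y1 + 4y2 + 2y3 ≥ 4
  y1 + 3y2 + 4y3 ≥ 5
  y1, y2, y3 ≥ 0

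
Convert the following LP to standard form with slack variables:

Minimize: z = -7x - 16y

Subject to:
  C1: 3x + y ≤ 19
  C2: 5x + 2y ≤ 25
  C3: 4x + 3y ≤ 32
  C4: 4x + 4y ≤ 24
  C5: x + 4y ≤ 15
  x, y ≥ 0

min z = -7x - 16y

s.t.
  3x + y + s1 = 19
  5x + 2y + s2 = 25
  4x + 3y + s3 = 32
  4x + 4y + s4 = 24
  x + 4y + s5 = 15
  x, y, s1, s2, s3, s4, s5 ≥ 0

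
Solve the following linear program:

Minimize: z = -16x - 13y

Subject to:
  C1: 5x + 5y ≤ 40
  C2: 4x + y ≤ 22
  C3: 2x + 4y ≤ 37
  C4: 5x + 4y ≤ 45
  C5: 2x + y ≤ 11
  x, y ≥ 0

Evaluate the objective at each vertex of the feasible region:
  z(0, 0) = 0
  z(5.5, 0) = -88
  z(3, 5) = -113  ←
  z(0, 8) = -104
The minimum is at x = 3, y = 5.

x = 3, y = 5, z = -113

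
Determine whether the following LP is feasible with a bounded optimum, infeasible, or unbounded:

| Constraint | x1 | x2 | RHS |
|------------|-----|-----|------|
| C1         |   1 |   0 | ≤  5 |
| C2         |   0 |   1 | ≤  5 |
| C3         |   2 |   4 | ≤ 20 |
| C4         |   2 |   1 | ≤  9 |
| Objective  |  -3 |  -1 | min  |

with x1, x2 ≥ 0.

Feasible with a bounded optimal solution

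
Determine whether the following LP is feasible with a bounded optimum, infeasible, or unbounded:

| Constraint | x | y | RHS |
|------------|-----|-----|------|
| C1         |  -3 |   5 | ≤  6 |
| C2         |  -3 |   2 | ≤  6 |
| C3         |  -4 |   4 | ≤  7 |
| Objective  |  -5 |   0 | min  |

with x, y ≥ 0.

Unbounded (objective can decrease without bound)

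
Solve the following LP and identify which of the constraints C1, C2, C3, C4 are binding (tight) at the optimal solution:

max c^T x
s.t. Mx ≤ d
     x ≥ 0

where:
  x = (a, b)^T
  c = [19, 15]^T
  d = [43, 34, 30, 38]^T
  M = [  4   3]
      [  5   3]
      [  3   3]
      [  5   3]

At a = 2, b = 8, compute slack b - a·x for each constraint:
  C1: 43 − 32 = 11  (slack)
  C2: 34 − 34 = 0  (binding)
  C3: 30 − 30 = 0  (binding)
  C4: 38 − 34 = 4  (slack)

Optimal: a = 2, b = 8
Binding: C2, C3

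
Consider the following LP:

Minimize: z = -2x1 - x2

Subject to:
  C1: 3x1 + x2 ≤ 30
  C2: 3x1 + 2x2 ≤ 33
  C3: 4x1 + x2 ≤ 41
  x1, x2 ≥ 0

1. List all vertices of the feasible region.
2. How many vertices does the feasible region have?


1. (0, 0), (10, 0), (9, 3), (0, 16.5)
2. 4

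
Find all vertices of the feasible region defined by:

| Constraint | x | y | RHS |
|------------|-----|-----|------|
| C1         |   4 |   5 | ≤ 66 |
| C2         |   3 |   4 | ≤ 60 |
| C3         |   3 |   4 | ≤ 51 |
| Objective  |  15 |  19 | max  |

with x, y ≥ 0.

(0, 0), (16.5, 0), (9, 6), (0, 12.75)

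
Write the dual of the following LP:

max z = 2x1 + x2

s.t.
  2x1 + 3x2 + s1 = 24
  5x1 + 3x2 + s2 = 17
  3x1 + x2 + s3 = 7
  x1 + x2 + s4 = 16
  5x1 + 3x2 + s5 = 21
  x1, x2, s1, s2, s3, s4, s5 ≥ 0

Primal max cᵀx s.t. Ax ≤ b, x ≥ 0  →  Dual min bᵀy s.t. Aᵀy ≥ c, y ≥ 0.

Minimize: z = 24y1 + 17y2 + 7y3 + 16y4 + 21y5

Subject to:
  2y1 + 5y2 + 3y3 + y4 + 5y5 ≥ 2
  3y1 + 3y2 + y3 + y4 + 3y5 ≥ 1
  y1, y2, y3, y4, y5 ≥ 0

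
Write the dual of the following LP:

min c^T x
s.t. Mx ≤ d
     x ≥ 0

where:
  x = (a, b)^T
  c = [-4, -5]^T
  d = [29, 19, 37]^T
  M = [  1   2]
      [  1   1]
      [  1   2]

Primal min cᵀx s.t. Ax ≤ b, x ≥ 0  →  Dual max −bᵀy s.t. Aᵀy ≥ −c, y ≥ 0.

Maximize: z = -29y1 - 19y2 - 37y3

Subject to:
  y1 + y2 + y3 ≥ 4
  2y1 + y2 + 2y3 ≥ 5
  y1, y2, y3 ≥ 0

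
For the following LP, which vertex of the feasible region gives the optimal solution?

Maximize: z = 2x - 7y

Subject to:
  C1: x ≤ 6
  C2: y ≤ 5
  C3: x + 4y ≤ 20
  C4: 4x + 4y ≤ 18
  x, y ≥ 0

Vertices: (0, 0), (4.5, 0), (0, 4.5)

Evaluate the objective at each vertex of the feasible region:
  z(0, 0) = 0
  z(4.5, 0) = 9  ←
  z(0, 4.5) = -31.5
The maximum is at x = 4.5, y = 0.

(4.5, 0)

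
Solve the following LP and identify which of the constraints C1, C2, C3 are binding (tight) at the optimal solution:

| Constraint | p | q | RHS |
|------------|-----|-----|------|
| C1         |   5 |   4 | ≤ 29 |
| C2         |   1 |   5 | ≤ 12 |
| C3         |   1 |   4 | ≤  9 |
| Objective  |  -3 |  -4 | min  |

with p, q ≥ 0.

At p = 5, q = 1, compute slack b - a·x for each constraint:
  C1: 29 − 29 = 0  (binding)
  C2: 12 − 10 = 2  (slack)
  C3: 9 − 9 = 0  (binding)

Optimal: p = 5, q = 1
Binding: C1, C3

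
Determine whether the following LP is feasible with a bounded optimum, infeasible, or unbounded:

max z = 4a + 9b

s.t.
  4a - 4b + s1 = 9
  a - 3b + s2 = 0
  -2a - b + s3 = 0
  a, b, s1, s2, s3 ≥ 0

Unbounded (objective can increase without bound)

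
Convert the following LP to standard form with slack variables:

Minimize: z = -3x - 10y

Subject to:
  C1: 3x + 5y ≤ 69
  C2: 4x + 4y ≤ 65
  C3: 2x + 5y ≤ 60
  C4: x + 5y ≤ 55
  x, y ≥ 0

min z = -3x - 10y

s.t.
  3x + 5y + s1 = 69
  4x + 4y + s2 = 65
  2x + 5y + s3 = 60
  x + 5y + s4 = 55
  x, y, s1, s2, s3, s4 ≥ 0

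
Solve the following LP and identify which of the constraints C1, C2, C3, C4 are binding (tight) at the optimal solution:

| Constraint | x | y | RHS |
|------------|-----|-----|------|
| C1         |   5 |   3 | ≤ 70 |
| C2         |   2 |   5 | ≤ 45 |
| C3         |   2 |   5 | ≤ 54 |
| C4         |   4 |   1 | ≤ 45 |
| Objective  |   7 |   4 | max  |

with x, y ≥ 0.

At x = 10, y = 5, compute slack b - a·x for each constraint:
  C1: 70 − 65 = 5  (slack)
  C2: 45 − 45 = 0  (binding)
  C3: 54 − 45 = 9  (slack)
  C4: 45 − 45 = 0  (binding)

Optimal: x = 10, y = 5
Binding: C2, C4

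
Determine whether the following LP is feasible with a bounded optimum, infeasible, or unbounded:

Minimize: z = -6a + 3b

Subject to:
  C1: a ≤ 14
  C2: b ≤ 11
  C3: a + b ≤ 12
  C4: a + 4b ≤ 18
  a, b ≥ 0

Feasible with a bounded optimal solution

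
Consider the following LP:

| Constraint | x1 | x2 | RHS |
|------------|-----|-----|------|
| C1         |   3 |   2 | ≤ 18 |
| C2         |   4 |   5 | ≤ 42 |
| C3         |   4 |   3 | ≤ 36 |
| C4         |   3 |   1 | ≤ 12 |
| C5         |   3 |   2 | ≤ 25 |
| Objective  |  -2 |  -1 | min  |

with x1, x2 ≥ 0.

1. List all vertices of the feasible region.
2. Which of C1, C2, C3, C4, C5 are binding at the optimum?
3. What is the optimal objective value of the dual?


1. (0, 0), (4, 0), (2, 6), (0.8571, 7.714), (0, 8.4)
2. C1, C4
3. -10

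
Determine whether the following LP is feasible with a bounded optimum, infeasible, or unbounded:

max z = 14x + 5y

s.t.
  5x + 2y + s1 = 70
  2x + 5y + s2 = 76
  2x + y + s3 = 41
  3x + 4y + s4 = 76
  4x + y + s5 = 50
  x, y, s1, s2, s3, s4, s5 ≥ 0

Feasible with a bounded optimal solution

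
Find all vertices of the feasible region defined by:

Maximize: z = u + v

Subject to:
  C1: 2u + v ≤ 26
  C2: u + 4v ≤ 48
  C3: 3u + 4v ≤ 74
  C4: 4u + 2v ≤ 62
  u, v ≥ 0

(0, 0), (13, 0), (8, 10), (0, 12)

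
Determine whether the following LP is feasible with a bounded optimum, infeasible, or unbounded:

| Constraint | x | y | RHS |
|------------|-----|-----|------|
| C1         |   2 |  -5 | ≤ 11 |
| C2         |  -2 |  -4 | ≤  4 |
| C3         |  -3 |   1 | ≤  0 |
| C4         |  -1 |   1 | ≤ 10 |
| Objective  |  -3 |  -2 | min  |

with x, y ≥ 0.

Unbounded (objective can decrease without bound)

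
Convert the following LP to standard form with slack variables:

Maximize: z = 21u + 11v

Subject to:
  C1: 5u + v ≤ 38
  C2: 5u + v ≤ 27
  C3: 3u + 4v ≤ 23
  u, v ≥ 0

max z = 21u + 11v

s.t.
  5u + v + s1 = 38
  5u + v + s2 = 27
  3u + 4v + s3 = 23
  u, v, s1, s2, s3 ≥ 0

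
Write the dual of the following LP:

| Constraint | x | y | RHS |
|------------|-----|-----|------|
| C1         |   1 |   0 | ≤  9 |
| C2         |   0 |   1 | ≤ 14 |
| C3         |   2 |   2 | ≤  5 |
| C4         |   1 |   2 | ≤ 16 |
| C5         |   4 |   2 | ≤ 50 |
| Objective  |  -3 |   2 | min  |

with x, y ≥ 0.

Primal min cᵀx s.t. Ax ≤ b, x ≥ 0  →  Dual max −bᵀy s.t. Aᵀy ≥ −c, y ≥ 0.

Maximize: z = -9y1 - 14y2 - 5y3 - 16y4 - 50y5

Subject to:
  y1 + 2y3 + y4 + 4y5 ≥ 3
  y2 + 2y3 + 2y4 + 2y5 ≥ -2
  y1, y2, y3, y4, y5 ≥ 0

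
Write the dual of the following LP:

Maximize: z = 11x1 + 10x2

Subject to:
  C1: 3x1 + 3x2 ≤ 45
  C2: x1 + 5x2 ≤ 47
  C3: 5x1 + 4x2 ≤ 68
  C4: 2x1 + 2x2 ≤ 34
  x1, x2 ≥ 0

Primal max cᵀx s.t. Ax ≤ b, x ≥ 0  →  Dual min bᵀy s.t. Aᵀy ≥ c, y ≥ 0.

Minimize: z = 45y1 + 47y2 + 68y3 + 34y4

Subject to:
  3y1 + y2 + 5y3 + 2y4 ≥ 11
  3y1 + 5y2 + 4y3 + 2y4 ≥ 10
  y1, y2, y3, y4 ≥ 0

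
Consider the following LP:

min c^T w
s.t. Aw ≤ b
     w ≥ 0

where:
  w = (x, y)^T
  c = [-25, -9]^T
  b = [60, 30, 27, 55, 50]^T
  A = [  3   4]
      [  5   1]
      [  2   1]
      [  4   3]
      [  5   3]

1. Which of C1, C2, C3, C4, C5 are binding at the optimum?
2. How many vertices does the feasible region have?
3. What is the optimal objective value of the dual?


1. C2, C5
2. 5
3. -190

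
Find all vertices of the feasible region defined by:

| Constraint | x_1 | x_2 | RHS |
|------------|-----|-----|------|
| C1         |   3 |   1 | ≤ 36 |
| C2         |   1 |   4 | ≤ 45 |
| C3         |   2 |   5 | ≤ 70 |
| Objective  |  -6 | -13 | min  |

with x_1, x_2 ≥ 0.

(0, 0), (12, 0), (9, 9), (0, 11.25)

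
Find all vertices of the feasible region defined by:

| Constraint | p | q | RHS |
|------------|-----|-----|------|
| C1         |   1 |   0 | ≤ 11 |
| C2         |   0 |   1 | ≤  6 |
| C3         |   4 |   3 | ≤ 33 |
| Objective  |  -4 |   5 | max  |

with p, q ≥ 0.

(0, 0), (8.25, 0), (3.75, 6), (0, 6)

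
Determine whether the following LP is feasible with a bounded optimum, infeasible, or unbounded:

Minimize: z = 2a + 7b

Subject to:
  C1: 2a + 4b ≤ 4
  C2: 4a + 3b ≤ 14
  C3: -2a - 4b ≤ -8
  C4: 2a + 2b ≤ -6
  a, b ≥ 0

Infeasible (no feasible solution exists)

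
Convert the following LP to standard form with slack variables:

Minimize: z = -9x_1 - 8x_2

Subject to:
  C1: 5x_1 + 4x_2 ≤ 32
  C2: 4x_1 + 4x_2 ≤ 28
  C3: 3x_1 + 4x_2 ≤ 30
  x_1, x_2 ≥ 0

min z = -9x_1 - 8x_2

s.t.
  5x_1 + 4x_2 + s1 = 32
  4x_1 + 4x_2 + s2 = 28
  3x_1 + 4x_2 + s3 = 30
  x_1, x_2, s1, s2, s3 ≥ 0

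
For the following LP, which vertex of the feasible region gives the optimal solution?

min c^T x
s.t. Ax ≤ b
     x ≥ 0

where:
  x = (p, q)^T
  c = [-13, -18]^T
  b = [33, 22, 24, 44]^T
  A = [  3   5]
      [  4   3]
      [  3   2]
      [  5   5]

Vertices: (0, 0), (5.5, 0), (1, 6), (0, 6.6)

Evaluate the objective at each vertex of the feasible region:
  z(0, 0) = 0
  z(5.5, 0) = -71.5
  z(1, 6) = -121  ←
  z(0, 6.6) = -118.8
The minimum is at p = 1, q = 6.

(1, 6)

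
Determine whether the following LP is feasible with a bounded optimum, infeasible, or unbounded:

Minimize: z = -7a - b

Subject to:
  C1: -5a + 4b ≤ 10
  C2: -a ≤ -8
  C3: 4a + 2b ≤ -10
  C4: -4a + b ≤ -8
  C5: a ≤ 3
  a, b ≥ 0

Infeasible (no feasible solution exists)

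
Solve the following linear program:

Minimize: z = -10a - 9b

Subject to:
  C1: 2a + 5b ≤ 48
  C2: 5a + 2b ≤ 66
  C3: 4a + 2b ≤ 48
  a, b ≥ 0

Evaluate the objective at each vertex of the feasible region:
  z(0, 0) = 0
  z(12, 0) = -120
  z(9, 6) = -144  ←
  z(0, 9.6) = -86.4
The minimum is at a = 9, b = 6.

a = 9, b = 6, z = -144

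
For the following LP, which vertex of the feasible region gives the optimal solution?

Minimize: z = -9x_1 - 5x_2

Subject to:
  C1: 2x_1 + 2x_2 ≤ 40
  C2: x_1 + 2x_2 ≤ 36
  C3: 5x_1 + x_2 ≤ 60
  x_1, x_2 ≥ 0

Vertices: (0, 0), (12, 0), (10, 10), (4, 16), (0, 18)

Evaluate the objective at each vertex of the feasible region:
  z(0, 0) = 0
  z(12, 0) = -108
  z(10, 10) = -140  ←
  z(4, 16) = -116
  z(0, 18) = -90
The minimum is at x_1 = 10, x_2 = 10.

(10, 10)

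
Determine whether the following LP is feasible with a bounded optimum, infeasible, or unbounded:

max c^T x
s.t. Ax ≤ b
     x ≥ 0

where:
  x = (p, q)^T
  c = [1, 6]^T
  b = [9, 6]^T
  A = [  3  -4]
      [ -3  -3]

Unbounded (objective can increase without bound)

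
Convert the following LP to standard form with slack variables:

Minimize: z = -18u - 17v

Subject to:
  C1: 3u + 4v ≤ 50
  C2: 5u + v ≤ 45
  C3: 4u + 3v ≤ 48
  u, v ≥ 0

min z = -18u - 17v

s.t.
  3u + 4v + s1 = 50
  5u + v + s2 = 45
  4u + 3v + s3 = 48
  u, v, s1, s2, s3 ≥ 0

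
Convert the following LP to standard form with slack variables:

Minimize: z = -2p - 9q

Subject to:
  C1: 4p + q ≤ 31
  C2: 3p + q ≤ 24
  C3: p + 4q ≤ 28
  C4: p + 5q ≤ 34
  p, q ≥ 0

min z = -2p - 9q

s.t.
  4p + q + s1 = 31
  3p + q + s2 = 24
  p + 4q + s3 = 28
  p + 5q + s4 = 34
  p, q, s1, s2, s3, s4 ≥ 0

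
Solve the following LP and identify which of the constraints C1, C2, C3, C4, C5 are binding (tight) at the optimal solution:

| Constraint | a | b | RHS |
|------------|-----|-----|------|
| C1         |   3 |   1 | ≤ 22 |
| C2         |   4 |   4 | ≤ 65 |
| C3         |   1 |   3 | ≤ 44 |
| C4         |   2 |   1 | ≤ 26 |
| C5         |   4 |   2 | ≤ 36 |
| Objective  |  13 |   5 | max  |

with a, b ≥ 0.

At a = 4, b = 10, compute slack b - a·x for each constraint:
  C1: 22 − 22 = 0  (binding)
  C2: 65 − 56 = 9  (slack)
  C3: 44 − 34 = 10  (slack)
  C4: 26 − 18 = 8  (slack)
  C5: 36 − 36 = 0  (binding)

Optimal: a = 4, b = 10
Binding: C1, C5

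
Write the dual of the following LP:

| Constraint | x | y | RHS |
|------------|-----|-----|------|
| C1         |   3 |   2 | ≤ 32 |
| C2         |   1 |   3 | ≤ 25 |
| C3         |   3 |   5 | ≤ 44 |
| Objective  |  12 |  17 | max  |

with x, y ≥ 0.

Primal max cᵀx s.t. Ax ≤ b, x ≥ 0  →  Dual min bᵀy s.t. Aᵀy ≥ c, y ≥ 0.

Minimize: z = 32y1 + 25y2 + 44y3

Subject to:
  3y1 + y2 + 3y3 ≥ 12
  2y1 + 3y2 + 5y3 ≥ 17
  y1, y2, y3 ≥ 0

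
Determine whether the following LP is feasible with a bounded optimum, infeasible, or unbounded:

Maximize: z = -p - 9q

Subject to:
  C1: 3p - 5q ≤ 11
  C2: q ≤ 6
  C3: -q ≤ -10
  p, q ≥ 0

Infeasible (no feasible solution exists)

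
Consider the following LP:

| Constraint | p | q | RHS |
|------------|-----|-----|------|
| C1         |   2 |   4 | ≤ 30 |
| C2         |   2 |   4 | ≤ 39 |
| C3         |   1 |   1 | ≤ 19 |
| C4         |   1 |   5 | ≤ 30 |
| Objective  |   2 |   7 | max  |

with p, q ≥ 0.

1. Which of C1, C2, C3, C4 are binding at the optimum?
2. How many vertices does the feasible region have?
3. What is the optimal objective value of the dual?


1. C1, C4
2. 4
3. 45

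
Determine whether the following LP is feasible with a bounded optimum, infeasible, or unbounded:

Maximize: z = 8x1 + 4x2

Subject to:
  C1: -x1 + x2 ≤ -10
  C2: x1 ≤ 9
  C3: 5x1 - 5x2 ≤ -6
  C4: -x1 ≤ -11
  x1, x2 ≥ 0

Infeasible (no feasible solution exists)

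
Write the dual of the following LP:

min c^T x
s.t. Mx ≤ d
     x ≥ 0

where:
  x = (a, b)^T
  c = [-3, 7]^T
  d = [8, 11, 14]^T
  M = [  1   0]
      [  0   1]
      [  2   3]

Primal min cᵀx s.t. Ax ≤ b, x ≥ 0  →  Dual max −bᵀy s.t. Aᵀy ≥ −c, y ≥ 0.

Maximize: z = -8y1 - 11y2 - 14y3

Subject to:
  y1 + 2y3 ≥ 3
  y2 + 3y3 ≥ -7
  y1, y2, y3 ≥ 0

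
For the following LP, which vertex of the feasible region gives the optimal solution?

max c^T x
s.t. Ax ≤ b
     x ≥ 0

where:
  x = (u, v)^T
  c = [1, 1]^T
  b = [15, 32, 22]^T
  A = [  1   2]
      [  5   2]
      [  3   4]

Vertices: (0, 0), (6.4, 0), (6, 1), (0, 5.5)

Evaluate the objective at each vertex of the feasible region:
  z(0, 0) = 0
  z(6.4, 0) = 6.4
  z(6, 1) = 7  ←
  z(0, 5.5) = 5.5
The maximum is at u = 6, v = 1.

(6, 1)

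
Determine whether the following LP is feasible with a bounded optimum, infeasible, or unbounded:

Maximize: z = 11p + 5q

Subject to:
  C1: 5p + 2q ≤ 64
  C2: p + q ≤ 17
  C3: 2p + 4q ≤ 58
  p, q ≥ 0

Feasible with a bounded optimal solution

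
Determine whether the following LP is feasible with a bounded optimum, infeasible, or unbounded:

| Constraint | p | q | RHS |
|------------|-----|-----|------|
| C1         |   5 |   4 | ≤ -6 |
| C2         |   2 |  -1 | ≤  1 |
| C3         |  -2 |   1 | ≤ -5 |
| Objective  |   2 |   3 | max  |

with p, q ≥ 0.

Infeasible (no feasible solution exists)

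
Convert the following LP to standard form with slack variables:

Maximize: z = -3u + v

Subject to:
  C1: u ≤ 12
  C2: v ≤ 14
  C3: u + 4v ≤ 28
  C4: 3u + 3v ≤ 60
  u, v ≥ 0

max z = -3u + v

s.t.
  u + s1 = 12
  v + s2 = 14
  u + 4v + s3 = 28
  3u + 3v + s4 = 60
  u, v, s1, s2, s3, s4 ≥ 0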